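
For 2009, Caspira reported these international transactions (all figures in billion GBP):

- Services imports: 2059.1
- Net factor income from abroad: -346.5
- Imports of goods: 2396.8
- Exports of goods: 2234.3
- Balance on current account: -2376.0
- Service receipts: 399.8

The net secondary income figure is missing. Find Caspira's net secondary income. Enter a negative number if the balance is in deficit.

Current account = goods balance + services balance + net primary income + net secondary income
Sum of the known components = -2168.3
Net secondary income = CA - (known components) = -2376.0 - (-2168.3) = -207.7

-207.7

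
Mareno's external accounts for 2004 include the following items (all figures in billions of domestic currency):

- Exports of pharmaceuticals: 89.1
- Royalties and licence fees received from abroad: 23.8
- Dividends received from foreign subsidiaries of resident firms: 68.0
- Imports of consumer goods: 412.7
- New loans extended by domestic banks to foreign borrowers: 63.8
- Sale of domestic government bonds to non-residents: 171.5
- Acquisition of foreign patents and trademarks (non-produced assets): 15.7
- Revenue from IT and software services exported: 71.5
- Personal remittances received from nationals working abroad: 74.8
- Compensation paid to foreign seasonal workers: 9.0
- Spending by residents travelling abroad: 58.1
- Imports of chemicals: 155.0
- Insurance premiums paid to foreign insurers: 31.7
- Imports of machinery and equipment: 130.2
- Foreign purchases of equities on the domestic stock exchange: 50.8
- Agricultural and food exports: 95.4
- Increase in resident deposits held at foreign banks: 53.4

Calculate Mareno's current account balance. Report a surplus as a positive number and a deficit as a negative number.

-374.1

Goods: -130.2 - 412.7 + 89.1 - 155.0 + 95.4 = -513.4
Services: -31.7 + 71.5 + 23.8 - 58.1 = 5.5
Primary income: 68.0 - 9.0 = 59.0
Secondary income: 74.8
Current account = (-513.4) + 5.5 + 59.0 + 74.8 = -374.1
(Excluded from the current account — financial account: new loans extended by domestic banks to foreign borrowers 63.8, sale of domestic government bonds to non-residents 171.5, foreign purchases of equities on the domestic stock exchange 50.8, increase in resident deposits held at foreign banks 53.4; capital account: acquisition of foreign patents and trademarks (non-produced assets) 15.7.)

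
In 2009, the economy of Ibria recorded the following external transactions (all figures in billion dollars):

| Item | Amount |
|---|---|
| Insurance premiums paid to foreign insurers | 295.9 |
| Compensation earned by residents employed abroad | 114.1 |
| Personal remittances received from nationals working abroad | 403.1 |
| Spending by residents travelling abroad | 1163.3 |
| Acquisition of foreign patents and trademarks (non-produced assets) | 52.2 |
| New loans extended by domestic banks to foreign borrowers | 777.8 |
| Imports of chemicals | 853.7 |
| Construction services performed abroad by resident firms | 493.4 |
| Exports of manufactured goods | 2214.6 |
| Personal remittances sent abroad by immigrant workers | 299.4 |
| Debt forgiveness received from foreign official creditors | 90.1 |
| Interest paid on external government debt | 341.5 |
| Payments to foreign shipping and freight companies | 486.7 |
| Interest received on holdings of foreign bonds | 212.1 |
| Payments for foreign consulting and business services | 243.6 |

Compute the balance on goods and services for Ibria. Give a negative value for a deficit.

-335.2

Goods: -853.7 + 2214.6 = 1360.9
Services: -486.7 - 295.9 - 1163.3 + 493.4 - 243.6 = -1696.1
Trade balance = 1360.9 + (-1696.1) = -335.2
(Excluded from the trade balance — primary income: compensation earned by residents employed abroad 114.1, interest paid on external government debt 341.5, interest received on holdings of foreign bonds 212.1; secondary income: personal remittances received from nationals working abroad 403.1, personal remittances sent abroad by immigrant workers 299.4; capital account: acquisition of foreign patents and trademarks (non-produced assets) 52.2, debt forgiveness received from foreign official creditors 90.1; financial account: new loans extended by domestic banks to foreign borrowers 777.8.)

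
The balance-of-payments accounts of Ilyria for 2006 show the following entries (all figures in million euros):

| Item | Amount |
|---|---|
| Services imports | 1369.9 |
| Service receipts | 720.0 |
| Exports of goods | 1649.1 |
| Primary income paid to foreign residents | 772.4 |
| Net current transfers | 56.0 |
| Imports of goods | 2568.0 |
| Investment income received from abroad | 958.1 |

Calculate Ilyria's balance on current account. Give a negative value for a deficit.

Goods balance = 1649.1 - 2568.0 = -918.9
Services balance = 720.0 - 1369.9 = -649.9
Trade balance (goods + services) = -918.9 + (-649.9) = -1568.8
Net primary income = 958.1 - 772.4 = 185.7
Net secondary income = 56.0
Current account = -1568.8 + 185.7 + 56.0 = -1327.1

-1327.1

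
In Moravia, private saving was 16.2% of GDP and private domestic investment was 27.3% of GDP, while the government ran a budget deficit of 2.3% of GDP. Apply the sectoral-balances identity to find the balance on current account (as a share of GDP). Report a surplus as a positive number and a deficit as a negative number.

-13.4

By the sectoral-balances identity, CA = (S_private - I) + (T - G).
Private balance = 16.2 - 27.3 = -11.1
Government balance (T - G) = -2.3
CA = -11.1 + (-2.3) = -13.4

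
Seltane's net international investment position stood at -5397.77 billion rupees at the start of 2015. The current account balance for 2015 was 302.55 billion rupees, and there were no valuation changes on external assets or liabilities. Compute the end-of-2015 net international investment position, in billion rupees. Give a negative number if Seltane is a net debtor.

-5095.22

With no valuation effects, change in NIIP = current account = 302.55
End-of-year NIIP = -5397.77 + 302.55 = -5095.22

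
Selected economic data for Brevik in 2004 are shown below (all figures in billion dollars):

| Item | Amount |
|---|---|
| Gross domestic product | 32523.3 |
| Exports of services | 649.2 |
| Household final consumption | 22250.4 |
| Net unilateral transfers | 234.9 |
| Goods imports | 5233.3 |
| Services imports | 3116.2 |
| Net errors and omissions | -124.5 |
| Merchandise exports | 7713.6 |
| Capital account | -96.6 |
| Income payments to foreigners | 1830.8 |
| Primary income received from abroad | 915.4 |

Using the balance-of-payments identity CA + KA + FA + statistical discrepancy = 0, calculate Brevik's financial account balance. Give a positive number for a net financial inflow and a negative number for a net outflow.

888.3

Goods balance = 7713.6 - 5233.3 = 2480.3
Services balance = 649.2 - 3116.2 = -2467.0
Trade balance (goods + services) = 2480.3 + (-2467.0) = 13.3
Net primary income = 915.4 - 1830.8 = -915.4
Net secondary income = 234.9
Current account = 13.3 + (-915.4) + 234.9 = -667.2
Financial account = -(-667.2 + (-96.6) + (-124.5)) = 888.3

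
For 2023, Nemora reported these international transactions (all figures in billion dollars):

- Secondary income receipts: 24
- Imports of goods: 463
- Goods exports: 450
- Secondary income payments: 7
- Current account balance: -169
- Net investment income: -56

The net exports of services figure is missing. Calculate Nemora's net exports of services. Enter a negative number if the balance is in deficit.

Current account = goods balance + services balance + net primary income + net secondary income
Sum of the known components = -52
Net exports of services = CA - (known components) = -169 - (-52) = -117

-117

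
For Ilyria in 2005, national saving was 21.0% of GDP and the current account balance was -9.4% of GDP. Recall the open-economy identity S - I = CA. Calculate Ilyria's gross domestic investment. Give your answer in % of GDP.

30.4

I = S - CA = 21.0 - (-9.4) = 30.4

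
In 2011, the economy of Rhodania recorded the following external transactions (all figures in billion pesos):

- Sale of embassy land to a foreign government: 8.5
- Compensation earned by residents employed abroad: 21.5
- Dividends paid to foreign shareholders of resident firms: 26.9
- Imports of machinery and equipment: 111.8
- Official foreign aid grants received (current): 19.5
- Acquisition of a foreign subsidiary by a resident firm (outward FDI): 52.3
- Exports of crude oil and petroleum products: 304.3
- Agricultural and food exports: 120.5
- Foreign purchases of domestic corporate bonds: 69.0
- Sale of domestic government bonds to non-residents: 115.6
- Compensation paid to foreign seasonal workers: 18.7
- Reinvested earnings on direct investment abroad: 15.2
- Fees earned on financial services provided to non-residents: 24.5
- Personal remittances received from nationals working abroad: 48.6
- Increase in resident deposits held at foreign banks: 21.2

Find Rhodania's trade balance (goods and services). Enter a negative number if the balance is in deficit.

337.5

Goods: 120.5 - 111.8 + 304.3 = 313.0
Services: 24.5
Trade balance = 313.0 + 24.5 = 337.5
(Excluded from the trade balance — capital account: sale of embassy land to a foreign government 8.5; primary income: compensation earned by residents employed abroad 21.5, dividends paid to foreign shareholders of resident firms 26.9, compensation paid to foreign seasonal workers 18.7, reinvested earnings on direct investment abroad 15.2; secondary income: official foreign aid grants received (current) 19.5, personal remittances received from nationals working abroad 48.6; financial account: acquisition of a foreign subsidiary by a resident firm (outward FDI) 52.3, foreign purchases of domestic corporate bonds 69.0, sale of domestic government bonds to non-residents 115.6, increase in resident deposits held at foreign banks 21.2.)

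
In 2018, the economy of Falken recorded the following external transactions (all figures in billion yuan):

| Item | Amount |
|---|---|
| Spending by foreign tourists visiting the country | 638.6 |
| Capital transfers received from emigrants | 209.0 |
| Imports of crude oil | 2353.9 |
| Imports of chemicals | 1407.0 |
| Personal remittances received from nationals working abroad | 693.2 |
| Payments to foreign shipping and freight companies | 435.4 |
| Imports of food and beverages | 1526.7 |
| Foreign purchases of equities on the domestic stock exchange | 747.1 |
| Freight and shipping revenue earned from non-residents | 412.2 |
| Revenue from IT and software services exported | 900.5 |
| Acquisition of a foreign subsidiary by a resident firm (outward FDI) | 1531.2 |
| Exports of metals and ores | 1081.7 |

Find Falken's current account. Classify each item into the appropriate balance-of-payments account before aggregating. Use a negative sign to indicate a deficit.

Goods: -1407.0 - 1526.7 + 1081.7 - 2353.9 = -4205.9
Services: 900.5 + 412.2 + 638.6 - 435.4 = 1515.9
Secondary income: 693.2
Current account = (-4205.9) + 1515.9 + 693.2 = -1996.8
(Excluded from the current account — capital account: capital transfers received from emigrants 209.0; financial account: foreign purchases of equities on the domestic stock exchange 747.1, acquisition of a foreign subsidiary by a resident firm (outward FDI) 1531.2.)

-1996.8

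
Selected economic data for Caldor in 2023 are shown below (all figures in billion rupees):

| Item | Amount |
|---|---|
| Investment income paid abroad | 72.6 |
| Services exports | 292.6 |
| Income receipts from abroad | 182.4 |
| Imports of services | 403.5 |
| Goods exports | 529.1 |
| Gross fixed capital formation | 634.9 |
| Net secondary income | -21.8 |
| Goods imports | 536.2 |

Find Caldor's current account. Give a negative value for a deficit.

Goods balance = 529.1 - 536.2 = -7.1
Services balance = 292.6 - 403.5 = -110.9
Trade balance (goods + services) = -7.1 + (-110.9) = -118.0
Net primary income = 182.4 - 72.6 = 109.8
Net secondary income = -21.8
Current account = -118.0 + 109.8 + (-21.8) = -30.0

-30.0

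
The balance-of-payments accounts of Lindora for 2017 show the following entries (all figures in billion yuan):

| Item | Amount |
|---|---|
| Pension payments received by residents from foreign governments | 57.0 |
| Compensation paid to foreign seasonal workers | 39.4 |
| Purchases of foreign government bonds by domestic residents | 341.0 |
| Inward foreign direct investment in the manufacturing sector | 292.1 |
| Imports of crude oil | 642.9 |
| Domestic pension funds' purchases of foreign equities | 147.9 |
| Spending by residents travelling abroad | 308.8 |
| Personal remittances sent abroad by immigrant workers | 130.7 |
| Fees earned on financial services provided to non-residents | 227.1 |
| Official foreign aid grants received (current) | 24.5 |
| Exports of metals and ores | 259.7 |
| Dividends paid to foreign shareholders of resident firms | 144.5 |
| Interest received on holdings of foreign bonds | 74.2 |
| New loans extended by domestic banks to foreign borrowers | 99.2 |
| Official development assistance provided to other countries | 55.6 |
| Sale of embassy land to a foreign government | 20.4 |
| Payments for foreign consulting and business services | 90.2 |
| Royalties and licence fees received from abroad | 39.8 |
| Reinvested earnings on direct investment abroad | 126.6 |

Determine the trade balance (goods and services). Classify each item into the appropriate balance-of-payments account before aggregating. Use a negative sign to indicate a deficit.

-515.3

Goods: -642.9 + 259.7 = -383.2
Services: -308.8 + 227.1 - 90.2 + 39.8 = -132.1
Trade balance = -383.2 + (-132.1) = -515.3
(Excluded from the trade balance — secondary income: pension payments received by residents from foreign governments 57.0, personal remittances sent abroad by immigrant workers 130.7, official foreign aid grants received (current) 24.5, official development assistance provided to other countries 55.6; primary income: compensation paid to foreign seasonal workers 39.4, dividends paid to foreign shareholders of resident firms 144.5, interest received on holdings of foreign bonds 74.2, reinvested earnings on direct investment abroad 126.6; financial account: purchases of foreign government bonds by domestic residents 341.0, inward foreign direct investment in the manufacturing sector 292.1, domestic pension funds' purchases of foreign equities 147.9, new loans extended by domestic banks to foreign borrowers 99.2; capital account: sale of embassy land to a foreign government 20.4.)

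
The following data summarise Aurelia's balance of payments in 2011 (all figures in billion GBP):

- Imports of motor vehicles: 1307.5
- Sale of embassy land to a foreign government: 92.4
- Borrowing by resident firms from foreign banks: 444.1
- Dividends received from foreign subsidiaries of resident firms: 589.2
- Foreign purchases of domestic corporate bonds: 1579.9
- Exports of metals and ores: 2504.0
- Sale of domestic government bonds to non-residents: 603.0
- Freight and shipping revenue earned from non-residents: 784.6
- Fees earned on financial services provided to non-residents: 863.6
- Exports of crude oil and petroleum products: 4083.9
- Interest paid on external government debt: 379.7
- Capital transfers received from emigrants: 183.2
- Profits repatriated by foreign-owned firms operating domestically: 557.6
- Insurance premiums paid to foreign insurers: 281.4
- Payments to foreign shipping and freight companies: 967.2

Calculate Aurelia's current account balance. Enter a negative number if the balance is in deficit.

Goods: -1307.5 + 4083.9 + 2504.0 = 5280.4
Services: -967.2 + 784.6 + 863.6 - 281.4 = 399.6
Primary income: -379.7 - 557.6 + 589.2 = -348.1
Current account = 5280.4 + 399.6 + (-348.1) = 5331.9
(Excluded from the current account — capital account: sale of embassy land to a foreign government 92.4, capital transfers received from emigrants 183.2; financial account: borrowing by resident firms from foreign banks 444.1, foreign purchases of domestic corporate bonds 1579.9, sale of domestic government bonds to non-residents 603.0.)

5331.9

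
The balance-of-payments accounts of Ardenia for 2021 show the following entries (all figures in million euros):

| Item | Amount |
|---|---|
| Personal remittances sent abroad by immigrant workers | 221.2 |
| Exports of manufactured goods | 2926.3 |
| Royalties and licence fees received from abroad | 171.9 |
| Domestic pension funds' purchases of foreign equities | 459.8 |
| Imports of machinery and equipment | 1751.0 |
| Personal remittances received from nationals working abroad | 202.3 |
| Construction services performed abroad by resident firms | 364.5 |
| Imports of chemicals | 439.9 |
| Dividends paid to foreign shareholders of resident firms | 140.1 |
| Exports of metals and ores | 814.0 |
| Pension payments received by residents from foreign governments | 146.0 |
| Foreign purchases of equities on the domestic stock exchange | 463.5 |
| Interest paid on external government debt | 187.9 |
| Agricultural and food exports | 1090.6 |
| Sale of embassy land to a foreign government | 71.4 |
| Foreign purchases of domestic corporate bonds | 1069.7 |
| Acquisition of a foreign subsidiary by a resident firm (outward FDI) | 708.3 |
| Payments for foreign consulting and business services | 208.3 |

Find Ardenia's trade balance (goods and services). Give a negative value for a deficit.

2968.1

Goods: 1090.6 - 439.9 - 1751.0 + 814.0 + 2926.3 = 2640.0
Services: 171.9 - 208.3 + 364.5 = 328.1
Trade balance = 2640.0 + 328.1 = 2968.1
(Excluded from the trade balance — secondary income: personal remittances sent abroad by immigrant workers 221.2, personal remittances received from nationals working abroad 202.3, pension payments received by residents from foreign governments 146.0; financial account: domestic pension funds' purchases of foreign equities 459.8, foreign purchases of equities on the domestic stock exchange 463.5, foreign purchases of domestic corporate bonds 1069.7, acquisition of a foreign subsidiary by a resident firm (outward FDI) 708.3; primary income: dividends paid to foreign shareholders of resident firms 140.1, interest paid on external government debt 187.9; capital account: sale of embassy land to a foreign government 71.4.)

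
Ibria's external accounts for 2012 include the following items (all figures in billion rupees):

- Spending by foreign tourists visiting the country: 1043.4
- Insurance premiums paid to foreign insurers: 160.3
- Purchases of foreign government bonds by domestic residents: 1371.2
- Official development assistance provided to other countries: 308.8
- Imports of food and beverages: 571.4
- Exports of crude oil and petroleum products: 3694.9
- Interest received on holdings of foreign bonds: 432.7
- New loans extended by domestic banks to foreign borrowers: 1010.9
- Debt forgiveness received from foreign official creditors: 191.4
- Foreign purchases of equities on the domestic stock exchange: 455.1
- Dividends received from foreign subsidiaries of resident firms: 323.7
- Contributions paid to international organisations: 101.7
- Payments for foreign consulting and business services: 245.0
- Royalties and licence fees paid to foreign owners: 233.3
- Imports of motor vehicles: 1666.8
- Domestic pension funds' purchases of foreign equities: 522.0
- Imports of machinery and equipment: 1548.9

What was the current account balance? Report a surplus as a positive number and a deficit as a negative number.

658.5

Goods: 3694.9 - 571.4 - 1666.8 - 1548.9 = -92.2
Services: -245.0 + 1043.4 - 160.3 - 233.3 = 404.8
Primary income: 432.7 + 323.7 = 756.4
Secondary income: -101.7 - 308.8 = -410.5
Current account = (-92.2) + 404.8 + 756.4 + (-410.5) = 658.5
(Excluded from the current account — financial account: purchases of foreign government bonds by domestic residents 1371.2, new loans extended by domestic banks to foreign borrowers 1010.9, foreign purchases of equities on the domestic stock exchange 455.1, domestic pension funds' purchases of foreign equities 522.0; capital account: debt forgiveness received from foreign official creditors 191.4.)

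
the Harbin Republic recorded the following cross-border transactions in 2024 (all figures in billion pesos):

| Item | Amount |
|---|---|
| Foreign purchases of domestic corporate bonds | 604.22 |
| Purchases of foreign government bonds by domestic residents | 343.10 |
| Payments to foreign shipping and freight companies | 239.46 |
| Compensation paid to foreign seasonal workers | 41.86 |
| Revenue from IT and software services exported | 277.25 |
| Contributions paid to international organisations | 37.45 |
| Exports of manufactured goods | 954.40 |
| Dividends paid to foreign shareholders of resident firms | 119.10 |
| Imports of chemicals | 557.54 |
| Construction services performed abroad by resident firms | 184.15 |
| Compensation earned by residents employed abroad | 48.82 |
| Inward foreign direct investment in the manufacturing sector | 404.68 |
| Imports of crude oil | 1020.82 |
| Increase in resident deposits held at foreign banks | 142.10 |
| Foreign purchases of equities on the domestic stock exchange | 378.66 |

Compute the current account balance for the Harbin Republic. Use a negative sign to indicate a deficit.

Goods: -1020.82 + 954.40 - 557.54 = -623.96
Services: -239.46 + 184.15 + 277.25 = 221.94
Primary income: -41.86 + 48.82 - 119.10 = -112.14
Secondary income: -37.45
Current account = (-623.96) + 221.94 + (-112.14) + (-37.45) = -551.61
(Excluded from the current account — financial account: foreign purchases of domestic corporate bonds 604.22, purchases of foreign government bonds by domestic residents 343.10, inward foreign direct investment in the manufacturing sector 404.68, increase in resident deposits held at foreign banks 142.10, foreign purchases of equities on the domestic stock exchange 378.66.)

-551.61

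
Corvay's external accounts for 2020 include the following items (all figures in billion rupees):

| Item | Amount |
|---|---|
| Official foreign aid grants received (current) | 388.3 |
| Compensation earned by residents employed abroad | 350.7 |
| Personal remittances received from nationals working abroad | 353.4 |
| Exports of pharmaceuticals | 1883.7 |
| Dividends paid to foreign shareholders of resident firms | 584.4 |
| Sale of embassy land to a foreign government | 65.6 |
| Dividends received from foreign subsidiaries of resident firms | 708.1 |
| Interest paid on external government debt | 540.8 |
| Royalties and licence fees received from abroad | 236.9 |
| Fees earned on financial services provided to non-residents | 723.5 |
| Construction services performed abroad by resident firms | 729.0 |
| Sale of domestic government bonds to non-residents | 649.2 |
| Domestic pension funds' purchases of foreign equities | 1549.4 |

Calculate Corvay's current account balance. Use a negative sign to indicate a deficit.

4248.4

Goods: 1883.7
Services: 729.0 + 723.5 + 236.9 = 1689.4
Primary income: -584.4 + 708.1 - 540.8 + 350.7 = -66.4
Secondary income: 353.4 + 388.3 = 741.7
Current account = 1883.7 + 1689.4 + (-66.4) + 741.7 = 4248.4
(Excluded from the current account — capital account: sale of embassy land to a foreign government 65.6; financial account: sale of domestic government bonds to non-residents 649.2, domestic pension funds' purchases of foreign equities 1549.4.)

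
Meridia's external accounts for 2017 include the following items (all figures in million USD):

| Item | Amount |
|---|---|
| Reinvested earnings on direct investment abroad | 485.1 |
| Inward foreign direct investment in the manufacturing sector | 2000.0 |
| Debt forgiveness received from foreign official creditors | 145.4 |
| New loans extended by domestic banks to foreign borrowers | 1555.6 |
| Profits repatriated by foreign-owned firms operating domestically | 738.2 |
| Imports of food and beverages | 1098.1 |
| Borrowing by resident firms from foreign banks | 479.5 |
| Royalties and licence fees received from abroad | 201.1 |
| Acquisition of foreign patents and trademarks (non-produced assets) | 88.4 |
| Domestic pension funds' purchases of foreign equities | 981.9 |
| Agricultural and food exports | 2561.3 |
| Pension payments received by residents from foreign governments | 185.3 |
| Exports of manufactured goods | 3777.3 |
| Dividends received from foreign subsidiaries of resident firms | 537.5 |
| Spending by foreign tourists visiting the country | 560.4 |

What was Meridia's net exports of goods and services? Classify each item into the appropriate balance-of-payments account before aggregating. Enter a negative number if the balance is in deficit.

Goods: 2561.3 + 3777.3 - 1098.1 = 5240.5
Services: 560.4 + 201.1 = 761.5
Trade balance = 5240.5 + 761.5 = 6002.0
(Excluded from the trade balance — primary income: reinvested earnings on direct investment abroad 485.1, profits repatriated by foreign-owned firms operating domestically 738.2, dividends received from foreign subsidiaries of resident firms 537.5; financial account: inward foreign direct investment in the manufacturing sector 2000.0, new loans extended by domestic banks to foreign borrowers 1555.6, borrowing by resident firms from foreign banks 479.5, domestic pension funds' purchases of foreign equities 981.9; capital account: debt forgiveness received from foreign official creditors 145.4, acquisition of foreign patents and trademarks (non-produced assets) 88.4; secondary income: pension payments received by residents from foreign governments 185.3.)

6002.0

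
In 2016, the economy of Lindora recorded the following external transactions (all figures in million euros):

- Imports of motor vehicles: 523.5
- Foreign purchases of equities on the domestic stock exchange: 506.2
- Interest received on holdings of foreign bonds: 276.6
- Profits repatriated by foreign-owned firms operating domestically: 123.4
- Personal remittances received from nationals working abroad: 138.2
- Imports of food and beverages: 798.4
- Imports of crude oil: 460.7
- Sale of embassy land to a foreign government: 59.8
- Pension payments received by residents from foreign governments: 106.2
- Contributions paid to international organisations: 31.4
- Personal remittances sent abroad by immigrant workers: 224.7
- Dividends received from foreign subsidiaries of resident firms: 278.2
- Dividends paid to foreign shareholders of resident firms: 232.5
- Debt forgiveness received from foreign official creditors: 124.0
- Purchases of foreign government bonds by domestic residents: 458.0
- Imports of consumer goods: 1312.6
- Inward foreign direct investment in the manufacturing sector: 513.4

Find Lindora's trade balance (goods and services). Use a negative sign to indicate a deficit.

Goods: -523.5 - 798.4 - 1312.6 - 460.7 = -3095.2
Trade balance = -3095.2 + 0.0 = -3095.2
(Excluded from the trade balance — financial account: foreign purchases of equities on the domestic stock exchange 506.2, purchases of foreign government bonds by domestic residents 458.0, inward foreign direct investment in the manufacturing sector 513.4; primary income: interest received on holdings of foreign bonds 276.6, profits repatriated by foreign-owned firms operating domestically 123.4, dividends received from foreign subsidiaries of resident firms 278.2, dividends paid to foreign shareholders of resident firms 232.5; secondary income: personal remittances received from nationals working abroad 138.2, pension payments received by residents from foreign governments 106.2, contributions paid to international organisations 31.4, personal remittances sent abroad by immigrant workers 224.7; capital account: sale of embassy land to a foreign government 59.8, debt forgiveness received from foreign official creditors 124.0.)

-3095.2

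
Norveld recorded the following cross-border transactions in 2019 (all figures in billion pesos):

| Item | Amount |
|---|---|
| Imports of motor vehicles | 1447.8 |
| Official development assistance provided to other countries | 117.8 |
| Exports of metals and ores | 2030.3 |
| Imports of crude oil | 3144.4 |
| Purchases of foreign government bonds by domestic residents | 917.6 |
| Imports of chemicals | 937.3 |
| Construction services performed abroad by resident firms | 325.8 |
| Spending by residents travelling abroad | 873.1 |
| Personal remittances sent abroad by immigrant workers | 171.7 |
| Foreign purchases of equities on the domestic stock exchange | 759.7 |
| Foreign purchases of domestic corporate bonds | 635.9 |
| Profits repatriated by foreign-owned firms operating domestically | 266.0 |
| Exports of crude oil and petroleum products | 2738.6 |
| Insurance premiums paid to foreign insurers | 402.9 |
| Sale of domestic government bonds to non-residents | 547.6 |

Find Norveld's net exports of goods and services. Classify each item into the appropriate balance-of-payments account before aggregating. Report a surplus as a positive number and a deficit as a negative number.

-1710.8

Goods: 2030.3 + 2738.6 - 937.3 - 1447.8 - 3144.4 = -760.6
Services: 325.8 - 402.9 - 873.1 = -950.2
Trade balance = -760.6 + (-950.2) = -1710.8
(Excluded from the trade balance — secondary income: official development assistance provided to other countries 117.8, personal remittances sent abroad by immigrant workers 171.7; financial account: purchases of foreign government bonds by domestic residents 917.6, foreign purchases of equities on the domestic stock exchange 759.7, foreign purchases of domestic corporate bonds 635.9, sale of domestic government bonds to non-residents 547.6; primary income: profits repatriated by foreign-owned firms operating domestically 266.0.)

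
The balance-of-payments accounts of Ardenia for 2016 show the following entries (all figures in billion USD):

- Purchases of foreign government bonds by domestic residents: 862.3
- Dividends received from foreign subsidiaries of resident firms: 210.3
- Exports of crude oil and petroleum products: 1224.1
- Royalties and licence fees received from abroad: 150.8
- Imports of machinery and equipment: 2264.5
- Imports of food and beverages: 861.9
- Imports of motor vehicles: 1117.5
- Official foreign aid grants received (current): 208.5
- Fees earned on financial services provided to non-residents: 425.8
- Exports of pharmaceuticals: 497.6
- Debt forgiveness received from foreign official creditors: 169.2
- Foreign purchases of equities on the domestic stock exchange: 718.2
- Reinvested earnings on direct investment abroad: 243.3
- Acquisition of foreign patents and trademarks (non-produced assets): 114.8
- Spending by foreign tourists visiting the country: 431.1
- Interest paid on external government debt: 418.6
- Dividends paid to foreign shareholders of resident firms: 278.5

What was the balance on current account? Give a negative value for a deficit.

Goods: -2264.5 - 1117.5 + 1224.1 - 861.9 + 497.6 = -2522.2
Services: 150.8 + 431.1 + 425.8 = 1007.7
Primary income: 210.3 - 278.5 + 243.3 - 418.6 = -243.5
Secondary income: 208.5
Current account = (-2522.2) + 1007.7 + (-243.5) + 208.5 = -1549.5
(Excluded from the current account — financial account: purchases of foreign government bonds by domestic residents 862.3, foreign purchases of equities on the domestic stock exchange 718.2; capital account: debt forgiveness received from foreign official creditors 169.2, acquisition of foreign patents and trademarks (non-produced assets) 114.8.)

-1549.5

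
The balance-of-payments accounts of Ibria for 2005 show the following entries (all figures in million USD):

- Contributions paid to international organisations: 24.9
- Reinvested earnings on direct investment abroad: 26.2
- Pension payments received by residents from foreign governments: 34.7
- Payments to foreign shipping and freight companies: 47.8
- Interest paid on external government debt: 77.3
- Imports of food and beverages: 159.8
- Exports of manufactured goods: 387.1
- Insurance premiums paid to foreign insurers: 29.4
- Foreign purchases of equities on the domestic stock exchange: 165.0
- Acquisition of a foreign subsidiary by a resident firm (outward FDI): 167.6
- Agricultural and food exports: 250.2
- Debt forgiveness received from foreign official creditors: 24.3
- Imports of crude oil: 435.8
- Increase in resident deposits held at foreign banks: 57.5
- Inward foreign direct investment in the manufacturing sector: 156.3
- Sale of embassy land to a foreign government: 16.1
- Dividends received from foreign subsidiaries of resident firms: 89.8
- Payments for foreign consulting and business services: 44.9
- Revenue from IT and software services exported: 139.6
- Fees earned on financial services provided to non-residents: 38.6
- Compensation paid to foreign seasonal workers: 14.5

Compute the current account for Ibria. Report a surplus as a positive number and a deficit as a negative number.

Goods: -159.8 - 435.8 + 250.2 + 387.1 = 41.7
Services: -29.4 + 38.6 - 47.8 - 44.9 + 139.6 = 56.1
Primary income: 26.2 + 89.8 - 77.3 - 14.5 = 24.2
Secondary income: -24.9 + 34.7 = 9.8
Current account = 41.7 + 56.1 + 24.2 + 9.8 = 131.8
(Excluded from the current account — financial account: foreign purchases of equities on the domestic stock exchange 165.0, acquisition of a foreign subsidiary by a resident firm (outward FDI) 167.6, increase in resident deposits held at foreign banks 57.5, inward foreign direct investment in the manufacturing sector 156.3; capital account: debt forgiveness received from foreign official creditors 24.3, sale of embassy land to a foreign government 16.1.)

131.8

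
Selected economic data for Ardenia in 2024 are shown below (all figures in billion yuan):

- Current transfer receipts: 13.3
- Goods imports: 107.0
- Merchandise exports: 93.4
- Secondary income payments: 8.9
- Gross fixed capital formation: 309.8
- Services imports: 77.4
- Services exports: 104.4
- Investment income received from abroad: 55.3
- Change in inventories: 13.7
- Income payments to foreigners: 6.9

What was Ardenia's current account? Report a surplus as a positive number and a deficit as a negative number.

Goods balance = 93.4 - 107.0 = -13.6
Services balance = 104.4 - 77.4 = 27.0
Trade balance (goods + services) = -13.6 + 27.0 = 13.4
Net primary income = 55.3 - 6.9 = 48.4
Net secondary income = 13.3 - 8.9 = 4.4
Current account = 13.4 + 48.4 + 4.4 = 66.2

66.2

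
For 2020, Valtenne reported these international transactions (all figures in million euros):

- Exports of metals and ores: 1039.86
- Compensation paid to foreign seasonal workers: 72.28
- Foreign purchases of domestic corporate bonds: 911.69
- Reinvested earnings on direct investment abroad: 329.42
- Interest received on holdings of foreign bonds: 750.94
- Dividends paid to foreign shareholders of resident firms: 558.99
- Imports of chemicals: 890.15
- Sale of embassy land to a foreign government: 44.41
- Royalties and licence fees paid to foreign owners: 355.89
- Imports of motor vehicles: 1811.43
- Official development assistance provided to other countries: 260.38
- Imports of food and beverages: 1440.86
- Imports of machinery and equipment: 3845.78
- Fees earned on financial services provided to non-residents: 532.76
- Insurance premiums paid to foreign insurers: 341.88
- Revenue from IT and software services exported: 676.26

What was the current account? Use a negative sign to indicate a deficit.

Goods: 1039.86 - 1440.86 - 3845.78 - 1811.43 - 890.15 = -6948.36
Services: 676.26 + 532.76 - 355.89 - 341.88 = 511.25
Primary income: 329.42 + 750.94 - 72.28 - 558.99 = 449.09
Secondary income: -260.38
Current account = (-6948.36) + 511.25 + 449.09 + (-260.38) = -6248.40
(Excluded from the current account — financial account: foreign purchases of domestic corporate bonds 911.69; capital account: sale of embassy land to a foreign government 44.41.)

-6248.40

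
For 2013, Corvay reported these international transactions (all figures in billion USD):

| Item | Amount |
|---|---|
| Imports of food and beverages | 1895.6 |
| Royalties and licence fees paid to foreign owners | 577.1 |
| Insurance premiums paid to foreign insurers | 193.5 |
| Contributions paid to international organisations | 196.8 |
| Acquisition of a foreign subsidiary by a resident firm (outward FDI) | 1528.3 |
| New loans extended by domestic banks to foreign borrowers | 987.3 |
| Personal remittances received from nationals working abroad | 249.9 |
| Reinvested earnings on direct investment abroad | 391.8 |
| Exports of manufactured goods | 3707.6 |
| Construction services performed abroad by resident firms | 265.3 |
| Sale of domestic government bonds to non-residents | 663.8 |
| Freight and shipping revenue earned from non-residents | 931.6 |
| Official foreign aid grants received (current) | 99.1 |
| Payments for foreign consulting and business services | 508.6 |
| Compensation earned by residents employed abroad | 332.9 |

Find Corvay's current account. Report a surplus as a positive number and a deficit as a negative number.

2606.6

Goods: 3707.6 - 1895.6 = 1812.0
Services: 931.6 + 265.3 - 193.5 - 508.6 - 577.1 = -82.3
Primary income: 391.8 + 332.9 = 724.7
Secondary income: 249.9 + 99.1 - 196.8 = 152.2
Current account = 1812.0 + (-82.3) + 724.7 + 152.2 = 2606.6
(Excluded from the current account — financial account: acquisition of a foreign subsidiary by a resident firm (outward FDI) 1528.3, new loans extended by domestic banks to foreign borrowers 987.3, sale of domestic government bonds to non-residents 663.8.)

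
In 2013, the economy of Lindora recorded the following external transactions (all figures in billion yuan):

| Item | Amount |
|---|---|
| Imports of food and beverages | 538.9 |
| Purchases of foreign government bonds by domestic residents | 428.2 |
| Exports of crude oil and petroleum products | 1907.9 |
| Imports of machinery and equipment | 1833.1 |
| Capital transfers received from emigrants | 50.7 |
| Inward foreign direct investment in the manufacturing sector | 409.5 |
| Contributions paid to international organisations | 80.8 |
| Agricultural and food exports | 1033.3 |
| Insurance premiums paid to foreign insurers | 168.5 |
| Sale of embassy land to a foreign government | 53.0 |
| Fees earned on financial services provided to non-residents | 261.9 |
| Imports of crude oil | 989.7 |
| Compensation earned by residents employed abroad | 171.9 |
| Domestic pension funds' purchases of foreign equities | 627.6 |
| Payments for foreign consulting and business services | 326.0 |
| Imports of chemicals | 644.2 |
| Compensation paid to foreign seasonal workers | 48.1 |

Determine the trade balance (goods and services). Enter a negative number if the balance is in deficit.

-1297.3

Goods: -1833.1 + 1033.3 - 538.9 + 1907.9 - 644.2 - 989.7 = -1064.7
Services: 261.9 - 168.5 - 326.0 = -232.6
Trade balance = -1064.7 + (-232.6) = -1297.3
(Excluded from the trade balance — financial account: purchases of foreign government bonds by domestic residents 428.2, inward foreign direct investment in the manufacturing sector 409.5, domestic pension funds' purchases of foreign equities 627.6; capital account: capital transfers received from emigrants 50.7, sale of embassy land to a foreign government 53.0; secondary income: contributions paid to international organisations 80.8; primary income: compensation earned by residents employed abroad 171.9, compensation paid to foreign seasonal workers 48.1.)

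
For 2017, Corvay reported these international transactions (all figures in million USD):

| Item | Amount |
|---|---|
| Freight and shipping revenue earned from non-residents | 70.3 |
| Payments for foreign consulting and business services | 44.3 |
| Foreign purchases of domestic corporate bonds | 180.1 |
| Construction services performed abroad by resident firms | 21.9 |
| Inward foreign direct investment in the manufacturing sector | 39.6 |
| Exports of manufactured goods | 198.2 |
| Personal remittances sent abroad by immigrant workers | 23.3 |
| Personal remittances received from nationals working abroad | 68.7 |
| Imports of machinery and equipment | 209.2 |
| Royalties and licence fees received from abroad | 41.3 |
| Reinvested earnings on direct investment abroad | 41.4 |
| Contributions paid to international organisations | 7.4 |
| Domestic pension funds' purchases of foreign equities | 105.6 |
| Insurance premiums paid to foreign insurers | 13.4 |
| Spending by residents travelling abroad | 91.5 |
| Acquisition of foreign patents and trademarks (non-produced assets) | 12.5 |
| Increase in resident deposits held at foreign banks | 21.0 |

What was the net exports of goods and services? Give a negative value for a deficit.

Goods: -209.2 + 198.2 = -11.0
Services: -13.4 + 70.3 - 44.3 - 91.5 + 41.3 + 21.9 = -15.7
Trade balance = -11.0 + (-15.7) = -26.7
(Excluded from the trade balance — financial account: foreign purchases of domestic corporate bonds 180.1, inward foreign direct investment in the manufacturing sector 39.6, domestic pension funds' purchases of foreign equities 105.6, increase in resident deposits held at foreign banks 21.0; secondary income: personal remittances sent abroad by immigrant workers 23.3, personal remittances received from nationals working abroad 68.7, contributions paid to international organisations 7.4; primary income: reinvested earnings on direct investment abroad 41.4; capital account: acquisition of foreign patents and trademarks (non-produced assets) 12.5.)

-26.7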